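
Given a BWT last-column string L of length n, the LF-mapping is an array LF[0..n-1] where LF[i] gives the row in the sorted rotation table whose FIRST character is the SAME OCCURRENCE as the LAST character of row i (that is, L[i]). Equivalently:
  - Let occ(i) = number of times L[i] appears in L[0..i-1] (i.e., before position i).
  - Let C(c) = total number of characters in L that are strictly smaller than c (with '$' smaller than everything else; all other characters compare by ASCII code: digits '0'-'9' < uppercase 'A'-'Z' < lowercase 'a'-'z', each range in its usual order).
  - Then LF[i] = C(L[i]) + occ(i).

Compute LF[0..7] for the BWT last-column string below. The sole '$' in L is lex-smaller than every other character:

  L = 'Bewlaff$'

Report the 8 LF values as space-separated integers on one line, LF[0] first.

Answer: 1 3 7 6 2 4 5 0

Derivation:
Char counts: '$':1, 'B':1, 'a':1, 'e':1, 'f':2, 'l':1, 'w':1
C (first-col start): C('$')=0, C('B')=1, C('a')=2, C('e')=3, C('f')=4, C('l')=6, C('w')=7
L[0]='B': occ=0, LF[0]=C('B')+0=1+0=1
L[1]='e': occ=0, LF[1]=C('e')+0=3+0=3
L[2]='w': occ=0, LF[2]=C('w')+0=7+0=7
L[3]='l': occ=0, LF[3]=C('l')+0=6+0=6
L[4]='a': occ=0, LF[4]=C('a')+0=2+0=2
L[5]='f': occ=0, LF[5]=C('f')+0=4+0=4
L[6]='f': occ=1, LF[6]=C('f')+1=4+1=5
L[7]='$': occ=0, LF[7]=C('$')+0=0+0=0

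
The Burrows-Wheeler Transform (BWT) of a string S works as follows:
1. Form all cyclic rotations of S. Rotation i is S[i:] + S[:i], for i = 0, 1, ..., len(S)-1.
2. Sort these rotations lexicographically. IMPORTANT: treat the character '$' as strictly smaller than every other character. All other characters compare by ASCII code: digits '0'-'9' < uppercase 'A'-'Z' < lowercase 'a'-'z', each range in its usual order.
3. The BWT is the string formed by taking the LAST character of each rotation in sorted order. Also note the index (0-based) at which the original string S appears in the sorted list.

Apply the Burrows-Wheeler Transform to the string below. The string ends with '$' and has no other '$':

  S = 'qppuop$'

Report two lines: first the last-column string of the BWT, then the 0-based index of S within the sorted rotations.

Answer: puoqp$p
5

Derivation:
All 7 rotations (rotation i = S[i:]+S[:i]):
  rot[0] = qppuop$
  rot[1] = ppuop$q
  rot[2] = puop$qp
  rot[3] = uop$qpp
  rot[4] = op$qppu
  rot[5] = p$qppuo
  rot[6] = $qppuop
Sorted (with $ < everything):
  sorted[0] = $qppuop  (last char: 'p')
  sorted[1] = op$qppu  (last char: 'u')
  sorted[2] = p$qppuo  (last char: 'o')
  sorted[3] = ppuop$q  (last char: 'q')
  sorted[4] = puop$qp  (last char: 'p')
  sorted[5] = qppuop$  (last char: '$')
  sorted[6] = uop$qpp  (last char: 'p')
Last column: puoqp$p
Original string S is at sorted index 5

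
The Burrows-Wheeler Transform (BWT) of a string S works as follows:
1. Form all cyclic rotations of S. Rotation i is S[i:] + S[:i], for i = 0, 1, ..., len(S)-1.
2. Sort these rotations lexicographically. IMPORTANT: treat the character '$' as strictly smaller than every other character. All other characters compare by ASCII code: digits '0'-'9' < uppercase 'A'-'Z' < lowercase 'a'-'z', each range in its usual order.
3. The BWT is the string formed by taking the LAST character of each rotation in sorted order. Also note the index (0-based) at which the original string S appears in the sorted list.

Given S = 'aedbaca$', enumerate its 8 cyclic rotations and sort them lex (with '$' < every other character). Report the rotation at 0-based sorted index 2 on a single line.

All 8 rotations (rotation i = S[i:]+S[:i]):
  rot[0] = aedbaca$
  rot[1] = edbaca$a
  rot[2] = dbaca$ae
  rot[3] = baca$aed
  rot[4] = aca$aedb
  rot[5] = ca$aedba
  rot[6] = a$aedbac
  rot[7] = $aedbaca
Sorted (with $ < everything):
  sorted[0] = $aedbaca
  sorted[1] = a$aedbac
  sorted[2] = aca$aedb
  sorted[3] = aedbaca$
  sorted[4] = baca$aed
  sorted[5] = ca$aedba
  sorted[6] = dbaca$ae
  sorted[7] = edbaca$a
sorted[2] = aca$aedb

Answer: aca$aedb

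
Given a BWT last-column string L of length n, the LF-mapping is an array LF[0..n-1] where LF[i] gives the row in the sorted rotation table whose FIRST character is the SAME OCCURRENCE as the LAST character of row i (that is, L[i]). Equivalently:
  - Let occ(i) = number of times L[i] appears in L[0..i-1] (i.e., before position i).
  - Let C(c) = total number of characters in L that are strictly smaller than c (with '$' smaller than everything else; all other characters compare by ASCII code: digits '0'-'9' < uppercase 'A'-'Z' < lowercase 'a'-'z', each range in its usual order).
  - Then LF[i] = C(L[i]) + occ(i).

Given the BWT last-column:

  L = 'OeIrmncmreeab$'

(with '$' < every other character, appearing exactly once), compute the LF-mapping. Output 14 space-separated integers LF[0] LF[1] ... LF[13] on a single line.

Char counts: '$':1, 'I':1, 'O':1, 'a':1, 'b':1, 'c':1, 'e':3, 'm':2, 'n':1, 'r':2
C (first-col start): C('$')=0, C('I')=1, C('O')=2, C('a')=3, C('b')=4, C('c')=5, C('e')=6, C('m')=9, C('n')=11, C('r')=12
L[0]='O': occ=0, LF[0]=C('O')+0=2+0=2
L[1]='e': occ=0, LF[1]=C('e')+0=6+0=6
L[2]='I': occ=0, LF[2]=C('I')+0=1+0=1
L[3]='r': occ=0, LF[3]=C('r')+0=12+0=12
L[4]='m': occ=0, LF[4]=C('m')+0=9+0=9
L[5]='n': occ=0, LF[5]=C('n')+0=11+0=11
L[6]='c': occ=0, LF[6]=C('c')+0=5+0=5
L[7]='m': occ=1, LF[7]=C('m')+1=9+1=10
L[8]='r': occ=1, LF[8]=C('r')+1=12+1=13
L[9]='e': occ=1, LF[9]=C('e')+1=6+1=7
L[10]='e': occ=2, LF[10]=C('e')+2=6+2=8
L[11]='a': occ=0, LF[11]=C('a')+0=3+0=3
L[12]='b': occ=0, LF[12]=C('b')+0=4+0=4
L[13]='$': occ=0, LF[13]=C('$')+0=0+0=0

Answer: 2 6 1 12 9 11 5 10 13 7 8 3 4 0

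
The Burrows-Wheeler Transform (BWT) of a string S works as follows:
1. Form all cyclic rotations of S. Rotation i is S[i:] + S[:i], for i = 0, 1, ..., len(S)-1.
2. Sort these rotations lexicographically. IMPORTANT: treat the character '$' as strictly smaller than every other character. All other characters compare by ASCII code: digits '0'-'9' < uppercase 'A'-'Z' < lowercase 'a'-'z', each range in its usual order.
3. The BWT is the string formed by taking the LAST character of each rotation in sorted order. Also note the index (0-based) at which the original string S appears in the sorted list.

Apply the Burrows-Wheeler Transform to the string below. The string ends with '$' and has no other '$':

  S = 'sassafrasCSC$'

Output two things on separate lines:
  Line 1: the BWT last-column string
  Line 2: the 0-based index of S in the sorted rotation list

All 13 rotations (rotation i = S[i:]+S[:i]):
  rot[0] = sassafrasCSC$
  rot[1] = assafrasCSC$s
  rot[2] = ssafrasCSC$sa
  rot[3] = safrasCSC$sas
  rot[4] = afrasCSC$sass
  rot[5] = frasCSC$sassa
  rot[6] = rasCSC$sassaf
  rot[7] = asCSC$sassafr
  rot[8] = sCSC$sassafra
  rot[9] = CSC$sassafras
  rot[10] = SC$sassafrasC
  rot[11] = C$sassafrasCS
  rot[12] = $sassafrasCSC
Sorted (with $ < everything):
  sorted[0] = $sassafrasCSC  (last char: 'C')
  sorted[1] = C$sassafrasCS  (last char: 'S')
  sorted[2] = CSC$sassafras  (last char: 's')
  sorted[3] = SC$sassafrasC  (last char: 'C')
  sorted[4] = afrasCSC$sass  (last char: 's')
  sorted[5] = asCSC$sassafr  (last char: 'r')
  sorted[6] = assafrasCSC$s  (last char: 's')
  sorted[7] = frasCSC$sassa  (last char: 'a')
  sorted[8] = rasCSC$sassaf  (last char: 'f')
  sorted[9] = sCSC$sassafra  (last char: 'a')
  sorted[10] = safrasCSC$sas  (last char: 's')
  sorted[11] = sassafrasCSC$  (last char: '$')
  sorted[12] = ssafrasCSC$sa  (last char: 'a')
Last column: CSsCsrsafas$a
Original string S is at sorted index 11

Answer: CSsCsrsafas$a
11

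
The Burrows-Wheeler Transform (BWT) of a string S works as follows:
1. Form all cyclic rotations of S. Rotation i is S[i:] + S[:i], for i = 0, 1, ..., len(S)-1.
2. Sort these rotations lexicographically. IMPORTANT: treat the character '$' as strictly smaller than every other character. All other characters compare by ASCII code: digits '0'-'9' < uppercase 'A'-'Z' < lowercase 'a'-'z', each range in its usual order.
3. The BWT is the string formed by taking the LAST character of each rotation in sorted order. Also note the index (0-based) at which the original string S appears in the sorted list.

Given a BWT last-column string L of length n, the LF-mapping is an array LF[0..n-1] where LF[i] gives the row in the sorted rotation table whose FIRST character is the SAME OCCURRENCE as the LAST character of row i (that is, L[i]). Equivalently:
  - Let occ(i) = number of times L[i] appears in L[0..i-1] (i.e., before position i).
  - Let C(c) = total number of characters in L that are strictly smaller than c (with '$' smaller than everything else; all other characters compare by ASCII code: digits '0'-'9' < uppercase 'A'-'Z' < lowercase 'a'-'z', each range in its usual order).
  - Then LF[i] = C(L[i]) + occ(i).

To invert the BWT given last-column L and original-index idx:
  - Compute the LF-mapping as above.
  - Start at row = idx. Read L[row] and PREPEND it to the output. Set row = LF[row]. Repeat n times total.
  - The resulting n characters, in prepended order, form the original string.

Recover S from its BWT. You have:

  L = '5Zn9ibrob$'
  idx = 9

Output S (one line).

LF mapping: 1 3 7 2 6 4 9 8 5 0
Walk LF starting at row 9, prepending L[row]:
  step 1: row=9, L[9]='$', prepend. Next row=LF[9]=0
  step 2: row=0, L[0]='5', prepend. Next row=LF[0]=1
  step 3: row=1, L[1]='Z', prepend. Next row=LF[1]=3
  step 4: row=3, L[3]='9', prepend. Next row=LF[3]=2
  step 5: row=2, L[2]='n', prepend. Next row=LF[2]=7
  step 6: row=7, L[7]='o', prepend. Next row=LF[7]=8
  step 7: row=8, L[8]='b', prepend. Next row=LF[8]=5
  step 8: row=5, L[5]='b', prepend. Next row=LF[5]=4
  step 9: row=4, L[4]='i', prepend. Next row=LF[4]=6
  step 10: row=6, L[6]='r', prepend. Next row=LF[6]=9
Reversed output: ribbon9Z5$

Answer: ribbon9Z5$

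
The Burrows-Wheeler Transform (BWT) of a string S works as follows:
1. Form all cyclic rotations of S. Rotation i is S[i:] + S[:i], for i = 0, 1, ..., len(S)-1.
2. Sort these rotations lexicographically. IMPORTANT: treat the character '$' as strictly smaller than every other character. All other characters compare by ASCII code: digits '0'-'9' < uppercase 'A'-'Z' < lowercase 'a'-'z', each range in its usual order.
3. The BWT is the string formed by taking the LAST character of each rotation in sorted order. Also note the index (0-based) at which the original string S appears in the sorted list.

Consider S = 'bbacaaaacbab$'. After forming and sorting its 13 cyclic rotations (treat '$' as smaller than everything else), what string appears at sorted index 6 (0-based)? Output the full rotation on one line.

All 13 rotations (rotation i = S[i:]+S[:i]):
  rot[0] = bbacaaaacbab$
  rot[1] = bacaaaacbab$b
  rot[2] = acaaaacbab$bb
  rot[3] = caaaacbab$bba
  rot[4] = aaaacbab$bbac
  rot[5] = aaacbab$bbaca
  rot[6] = aacbab$bbacaa
  rot[7] = acbab$bbacaaa
  rot[8] = cbab$bbacaaaa
  rot[9] = bab$bbacaaaac
  rot[10] = ab$bbacaaaacb
  rot[11] = b$bbacaaaacba
  rot[12] = $bbacaaaacbab
Sorted (with $ < everything):
  sorted[0] = $bbacaaaacbab
  sorted[1] = aaaacbab$bbac
  sorted[2] = aaacbab$bbaca
  sorted[3] = aacbab$bbacaa
  sorted[4] = ab$bbacaaaacb
  sorted[5] = acaaaacbab$bb
  sorted[6] = acbab$bbacaaa
  sorted[7] = b$bbacaaaacba
  sorted[8] = bab$bbacaaaac
  sorted[9] = bacaaaacbab$b
  sorted[10] = bbacaaaacbab$
  sorted[11] = caaaacbab$bba
  sorted[12] = cbab$bbacaaaa
sorted[6] = acbab$bbacaaa

Answer: acbab$bbacaaa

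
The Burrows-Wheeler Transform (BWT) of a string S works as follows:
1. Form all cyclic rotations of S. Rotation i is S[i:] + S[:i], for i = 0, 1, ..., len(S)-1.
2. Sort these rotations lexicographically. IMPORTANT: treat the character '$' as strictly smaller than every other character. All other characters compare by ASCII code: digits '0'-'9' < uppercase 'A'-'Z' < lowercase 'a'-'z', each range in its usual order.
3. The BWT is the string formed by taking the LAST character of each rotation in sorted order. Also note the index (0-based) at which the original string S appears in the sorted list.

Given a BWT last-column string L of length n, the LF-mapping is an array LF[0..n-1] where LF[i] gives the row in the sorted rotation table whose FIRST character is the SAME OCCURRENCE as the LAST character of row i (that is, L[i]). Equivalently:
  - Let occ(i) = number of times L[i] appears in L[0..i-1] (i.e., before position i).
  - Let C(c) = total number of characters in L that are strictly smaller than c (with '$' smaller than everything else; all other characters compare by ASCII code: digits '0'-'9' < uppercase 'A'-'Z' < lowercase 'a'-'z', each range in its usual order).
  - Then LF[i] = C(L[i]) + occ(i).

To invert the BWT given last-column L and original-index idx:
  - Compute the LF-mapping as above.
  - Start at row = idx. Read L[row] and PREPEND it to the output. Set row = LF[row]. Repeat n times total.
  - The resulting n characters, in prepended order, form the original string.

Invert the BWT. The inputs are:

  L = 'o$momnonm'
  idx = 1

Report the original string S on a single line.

Answer: mmnnomoo$

Derivation:
LF mapping: 6 0 1 7 2 4 8 5 3
Walk LF starting at row 1, prepending L[row]:
  step 1: row=1, L[1]='$', prepend. Next row=LF[1]=0
  step 2: row=0, L[0]='o', prepend. Next row=LF[0]=6
  step 3: row=6, L[6]='o', prepend. Next row=LF[6]=8
  step 4: row=8, L[8]='m', prepend. Next row=LF[8]=3
  step 5: row=3, L[3]='o', prepend. Next row=LF[3]=7
  step 6: row=7, L[7]='n', prepend. Next row=LF[7]=5
  step 7: row=5, L[5]='n', prepend. Next row=LF[5]=4
  step 8: row=4, L[4]='m', prepend. Next row=LF[4]=2
  step 9: row=2, L[2]='m', prepend. Next row=LF[2]=1
Reversed output: mmnnomoo$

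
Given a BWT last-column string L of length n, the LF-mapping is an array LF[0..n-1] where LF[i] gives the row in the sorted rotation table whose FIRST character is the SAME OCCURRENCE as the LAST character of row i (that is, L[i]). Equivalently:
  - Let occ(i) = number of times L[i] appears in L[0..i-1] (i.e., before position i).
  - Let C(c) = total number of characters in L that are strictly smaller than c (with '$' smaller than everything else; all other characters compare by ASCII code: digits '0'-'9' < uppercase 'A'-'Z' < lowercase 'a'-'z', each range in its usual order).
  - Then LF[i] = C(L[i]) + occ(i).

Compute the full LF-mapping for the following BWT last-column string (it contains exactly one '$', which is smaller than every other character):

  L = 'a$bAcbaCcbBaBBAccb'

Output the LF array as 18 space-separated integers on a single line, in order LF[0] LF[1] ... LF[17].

Char counts: '$':1, 'A':2, 'B':3, 'C':1, 'a':3, 'b':4, 'c':4
C (first-col start): C('$')=0, C('A')=1, C('B')=3, C('C')=6, C('a')=7, C('b')=10, C('c')=14
L[0]='a': occ=0, LF[0]=C('a')+0=7+0=7
L[1]='$': occ=0, LF[1]=C('$')+0=0+0=0
L[2]='b': occ=0, LF[2]=C('b')+0=10+0=10
L[3]='A': occ=0, LF[3]=C('A')+0=1+0=1
L[4]='c': occ=0, LF[4]=C('c')+0=14+0=14
L[5]='b': occ=1, LF[5]=C('b')+1=10+1=11
L[6]='a': occ=1, LF[6]=C('a')+1=7+1=8
L[7]='C': occ=0, LF[7]=C('C')+0=6+0=6
L[8]='c': occ=1, LF[8]=C('c')+1=14+1=15
L[9]='b': occ=2, LF[9]=C('b')+2=10+2=12
L[10]='B': occ=0, LF[10]=C('B')+0=3+0=3
L[11]='a': occ=2, LF[11]=C('a')+2=7+2=9
L[12]='B': occ=1, LF[12]=C('B')+1=3+1=4
L[13]='B': occ=2, LF[13]=C('B')+2=3+2=5
L[14]='A': occ=1, LF[14]=C('A')+1=1+1=2
L[15]='c': occ=2, LF[15]=C('c')+2=14+2=16
L[16]='c': occ=3, LF[16]=C('c')+3=14+3=17
L[17]='b': occ=3, LF[17]=C('b')+3=10+3=13

Answer: 7 0 10 1 14 11 8 6 15 12 3 9 4 5 2 16 17 13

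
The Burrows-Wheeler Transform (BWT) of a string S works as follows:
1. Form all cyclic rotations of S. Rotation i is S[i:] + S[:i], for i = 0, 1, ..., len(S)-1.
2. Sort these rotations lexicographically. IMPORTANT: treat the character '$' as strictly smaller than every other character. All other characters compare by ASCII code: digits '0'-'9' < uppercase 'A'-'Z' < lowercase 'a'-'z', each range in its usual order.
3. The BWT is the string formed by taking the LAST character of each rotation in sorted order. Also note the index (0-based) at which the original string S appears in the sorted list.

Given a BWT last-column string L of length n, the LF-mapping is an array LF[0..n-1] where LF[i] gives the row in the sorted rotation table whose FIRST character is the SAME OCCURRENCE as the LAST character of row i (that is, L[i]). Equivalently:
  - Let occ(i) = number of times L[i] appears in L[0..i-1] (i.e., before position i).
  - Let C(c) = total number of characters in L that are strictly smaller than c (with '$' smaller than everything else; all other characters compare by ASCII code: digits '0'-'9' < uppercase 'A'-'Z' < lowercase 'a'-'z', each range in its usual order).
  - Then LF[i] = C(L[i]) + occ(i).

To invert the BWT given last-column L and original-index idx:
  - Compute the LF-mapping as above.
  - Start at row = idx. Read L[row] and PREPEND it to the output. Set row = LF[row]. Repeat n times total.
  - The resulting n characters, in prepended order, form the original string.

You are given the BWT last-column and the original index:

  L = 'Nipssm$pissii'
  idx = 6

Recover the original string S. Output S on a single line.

LF mapping: 1 2 7 9 10 6 0 8 3 11 12 4 5
Walk LF starting at row 6, prepending L[row]:
  step 1: row=6, L[6]='$', prepend. Next row=LF[6]=0
  step 2: row=0, L[0]='N', prepend. Next row=LF[0]=1
  step 3: row=1, L[1]='i', prepend. Next row=LF[1]=2
  step 4: row=2, L[2]='p', prepend. Next row=LF[2]=7
  step 5: row=7, L[7]='p', prepend. Next row=LF[7]=8
  step 6: row=8, L[8]='i', prepend. Next row=LF[8]=3
  step 7: row=3, L[3]='s', prepend. Next row=LF[3]=9
  step 8: row=9, L[9]='s', prepend. Next row=LF[9]=11
  step 9: row=11, L[11]='i', prepend. Next row=LF[11]=4
  step 10: row=4, L[4]='s', prepend. Next row=LF[4]=10
  step 11: row=10, L[10]='s', prepend. Next row=LF[10]=12
  step 12: row=12, L[12]='i', prepend. Next row=LF[12]=5
  step 13: row=5, L[5]='m', prepend. Next row=LF[5]=6
Reversed output: mississippiN$

Answer: mississippiN$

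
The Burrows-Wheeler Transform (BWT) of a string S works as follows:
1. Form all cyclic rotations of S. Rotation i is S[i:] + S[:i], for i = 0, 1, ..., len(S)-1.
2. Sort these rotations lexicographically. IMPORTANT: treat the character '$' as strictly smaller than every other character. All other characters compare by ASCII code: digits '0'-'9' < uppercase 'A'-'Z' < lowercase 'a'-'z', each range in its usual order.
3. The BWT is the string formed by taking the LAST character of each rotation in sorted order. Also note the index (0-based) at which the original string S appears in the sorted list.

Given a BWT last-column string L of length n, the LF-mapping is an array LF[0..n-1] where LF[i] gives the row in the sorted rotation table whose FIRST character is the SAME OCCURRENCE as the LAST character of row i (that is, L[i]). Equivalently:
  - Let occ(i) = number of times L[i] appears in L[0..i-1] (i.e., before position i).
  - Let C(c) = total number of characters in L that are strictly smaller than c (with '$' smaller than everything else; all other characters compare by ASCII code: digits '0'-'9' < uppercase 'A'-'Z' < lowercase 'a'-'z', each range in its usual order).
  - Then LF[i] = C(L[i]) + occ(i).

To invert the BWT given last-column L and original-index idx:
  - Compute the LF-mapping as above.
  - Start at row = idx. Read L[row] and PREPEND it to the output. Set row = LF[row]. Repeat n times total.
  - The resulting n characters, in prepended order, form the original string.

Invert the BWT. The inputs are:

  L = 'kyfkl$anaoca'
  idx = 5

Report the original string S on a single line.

LF mapping: 6 11 5 7 8 0 1 9 2 10 4 3
Walk LF starting at row 5, prepending L[row]:
  step 1: row=5, L[5]='$', prepend. Next row=LF[5]=0
  step 2: row=0, L[0]='k', prepend. Next row=LF[0]=6
  step 3: row=6, L[6]='a', prepend. Next row=LF[6]=1
  step 4: row=1, L[1]='y', prepend. Next row=LF[1]=11
  step 5: row=11, L[11]='a', prepend. Next row=LF[11]=3
  step 6: row=3, L[3]='k', prepend. Next row=LF[3]=7
  step 7: row=7, L[7]='n', prepend. Next row=LF[7]=9
  step 8: row=9, L[9]='o', prepend. Next row=LF[9]=10
  step 9: row=10, L[10]='c', prepend. Next row=LF[10]=4
  step 10: row=4, L[4]='l', prepend. Next row=LF[4]=8
  step 11: row=8, L[8]='a', prepend. Next row=LF[8]=2
  step 12: row=2, L[2]='f', prepend. Next row=LF[2]=5
Reversed output: falconkayak$

Answer: falconkayak$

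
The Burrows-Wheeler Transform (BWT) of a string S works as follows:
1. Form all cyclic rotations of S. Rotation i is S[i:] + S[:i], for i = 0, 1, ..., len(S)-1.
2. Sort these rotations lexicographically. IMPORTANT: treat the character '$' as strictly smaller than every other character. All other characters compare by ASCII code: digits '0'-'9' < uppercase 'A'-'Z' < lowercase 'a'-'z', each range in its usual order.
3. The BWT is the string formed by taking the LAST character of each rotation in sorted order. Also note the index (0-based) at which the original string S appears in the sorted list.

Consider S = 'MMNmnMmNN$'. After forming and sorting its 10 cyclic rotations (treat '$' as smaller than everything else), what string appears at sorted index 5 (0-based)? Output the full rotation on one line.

Answer: NN$MMNmnMm

Derivation:
All 10 rotations (rotation i = S[i:]+S[:i]):
  rot[0] = MMNmnMmNN$
  rot[1] = MNmnMmNN$M
  rot[2] = NmnMmNN$MM
  rot[3] = mnMmNN$MMN
  rot[4] = nMmNN$MMNm
  rot[5] = MmNN$MMNmn
  rot[6] = mNN$MMNmnM
  rot[7] = NN$MMNmnMm
  rot[8] = N$MMNmnMmN
  rot[9] = $MMNmnMmNN
Sorted (with $ < everything):
  sorted[0] = $MMNmnMmNN
  sorted[1] = MMNmnMmNN$
  sorted[2] = MNmnMmNN$M
  sorted[3] = MmNN$MMNmn
  sorted[4] = N$MMNmnMmN
  sorted[5] = NN$MMNmnMm
  sorted[6] = NmnMmNN$MM
  sorted[7] = mNN$MMNmnM
  sorted[8] = mnMmNN$MMN
  sorted[9] = nMmNN$MMNm
sorted[5] = NN$MMNmnMm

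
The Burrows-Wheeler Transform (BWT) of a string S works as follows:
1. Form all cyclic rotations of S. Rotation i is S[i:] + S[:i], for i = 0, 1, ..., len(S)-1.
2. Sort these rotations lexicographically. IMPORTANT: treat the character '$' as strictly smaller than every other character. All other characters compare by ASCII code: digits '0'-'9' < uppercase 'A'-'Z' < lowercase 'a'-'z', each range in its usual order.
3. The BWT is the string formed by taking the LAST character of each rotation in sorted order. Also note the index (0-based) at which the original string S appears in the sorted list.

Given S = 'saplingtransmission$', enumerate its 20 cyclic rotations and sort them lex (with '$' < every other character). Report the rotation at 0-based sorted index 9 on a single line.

Answer: n$saplingtransmissio

Derivation:
All 20 rotations (rotation i = S[i:]+S[:i]):
  rot[0] = saplingtransmission$
  rot[1] = aplingtransmission$s
  rot[2] = plingtransmission$sa
  rot[3] = lingtransmission$sap
  rot[4] = ingtransmission$sapl
  rot[5] = ngtransmission$sapli
  rot[6] = gtransmission$saplin
  rot[7] = transmission$sapling
  rot[8] = ransmission$saplingt
  rot[9] = ansmission$saplingtr
  rot[10] = nsmission$saplingtra
  rot[11] = smission$saplingtran
  rot[12] = mission$saplingtrans
  rot[13] = ission$saplingtransm
  rot[14] = ssion$saplingtransmi
  rot[15] = sion$saplingtransmis
  rot[16] = ion$saplingtransmiss
  rot[17] = on$saplingtransmissi
  rot[18] = n$saplingtransmissio
  rot[19] = $saplingtransmission
Sorted (with $ < everything):
  sorted[0] = $saplingtransmission
  sorted[1] = ansmission$saplingtr
  sorted[2] = aplingtransmission$s
  sorted[3] = gtransmission$saplin
  sorted[4] = ingtransmission$sapl
  sorted[5] = ion$saplingtransmiss
  sorted[6] = ission$saplingtransm
  sorted[7] = lingtransmission$sap
  sorted[8] = mission$saplingtrans
  sorted[9] = n$saplingtransmissio
  sorted[10] = ngtransmission$sapli
  sorted[11] = nsmission$saplingtra
  sorted[12] = on$saplingtransmissi
  sorted[13] = plingtransmission$sa
  sorted[14] = ransmission$saplingt
  sorted[15] = saplingtransmission$
  sorted[16] = sion$saplingtransmis
  sorted[17] = smission$saplingtran
  sorted[18] = ssion$saplingtransmi
  sorted[19] = transmission$sapling
sorted[9] = n$saplingtransmissio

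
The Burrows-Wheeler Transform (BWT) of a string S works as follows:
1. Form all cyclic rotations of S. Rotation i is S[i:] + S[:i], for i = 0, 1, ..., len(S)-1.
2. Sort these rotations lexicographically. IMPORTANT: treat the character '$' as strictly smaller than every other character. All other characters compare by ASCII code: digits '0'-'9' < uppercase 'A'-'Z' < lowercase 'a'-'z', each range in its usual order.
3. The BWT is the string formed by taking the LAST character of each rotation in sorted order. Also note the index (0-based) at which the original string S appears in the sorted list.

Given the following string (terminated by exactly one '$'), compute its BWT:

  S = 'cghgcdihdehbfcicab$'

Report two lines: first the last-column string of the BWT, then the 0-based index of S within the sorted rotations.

Answer: bcahig$fhcdbhceigcd
6

Derivation:
All 19 rotations (rotation i = S[i:]+S[:i]):
  rot[0] = cghgcdihdehbfcicab$
  rot[1] = ghgcdihdehbfcicab$c
  rot[2] = hgcdihdehbfcicab$cg
  rot[3] = gcdihdehbfcicab$cgh
  rot[4] = cdihdehbfcicab$cghg
  rot[5] = dihdehbfcicab$cghgc
  rot[6] = ihdehbfcicab$cghgcd
  rot[7] = hdehbfcicab$cghgcdi
  rot[8] = dehbfcicab$cghgcdih
  rot[9] = ehbfcicab$cghgcdihd
  rot[10] = hbfcicab$cghgcdihde
  rot[11] = bfcicab$cghgcdihdeh
  rot[12] = fcicab$cghgcdihdehb
  rot[13] = cicab$cghgcdihdehbf
  rot[14] = icab$cghgcdihdehbfc
  rot[15] = cab$cghgcdihdehbfci
  rot[16] = ab$cghgcdihdehbfcic
  rot[17] = b$cghgcdihdehbfcica
  rot[18] = $cghgcdihdehbfcicab
Sorted (with $ < everything):
  sorted[0] = $cghgcdihdehbfcicab  (last char: 'b')
  sorted[1] = ab$cghgcdihdehbfcic  (last char: 'c')
  sorted[2] = b$cghgcdihdehbfcica  (last char: 'a')
  sorted[3] = bfcicab$cghgcdihdeh  (last char: 'h')
  sorted[4] = cab$cghgcdihdehbfci  (last char: 'i')
  sorted[5] = cdihdehbfcicab$cghg  (last char: 'g')
  sorted[6] = cghgcdihdehbfcicab$  (last char: '$')
  sorted[7] = cicab$cghgcdihdehbf  (last char: 'f')
  sorted[8] = dehbfcicab$cghgcdih  (last char: 'h')
  sorted[9] = dihdehbfcicab$cghgc  (last char: 'c')
  sorted[10] = ehbfcicab$cghgcdihd  (last char: 'd')
  sorted[11] = fcicab$cghgcdihdehb  (last char: 'b')
  sorted[12] = gcdihdehbfcicab$cgh  (last char: 'h')
  sorted[13] = ghgcdihdehbfcicab$c  (last char: 'c')
  sorted[14] = hbfcicab$cghgcdihde  (last char: 'e')
  sorted[15] = hdehbfcicab$cghgcdi  (last char: 'i')
  sorted[16] = hgcdihdehbfcicab$cg  (last char: 'g')
  sorted[17] = icab$cghgcdihdehbfc  (last char: 'c')
  sorted[18] = ihdehbfcicab$cghgcd  (last char: 'd')
Last column: bcahig$fhcdbhceigcd
Original string S is at sorted index 6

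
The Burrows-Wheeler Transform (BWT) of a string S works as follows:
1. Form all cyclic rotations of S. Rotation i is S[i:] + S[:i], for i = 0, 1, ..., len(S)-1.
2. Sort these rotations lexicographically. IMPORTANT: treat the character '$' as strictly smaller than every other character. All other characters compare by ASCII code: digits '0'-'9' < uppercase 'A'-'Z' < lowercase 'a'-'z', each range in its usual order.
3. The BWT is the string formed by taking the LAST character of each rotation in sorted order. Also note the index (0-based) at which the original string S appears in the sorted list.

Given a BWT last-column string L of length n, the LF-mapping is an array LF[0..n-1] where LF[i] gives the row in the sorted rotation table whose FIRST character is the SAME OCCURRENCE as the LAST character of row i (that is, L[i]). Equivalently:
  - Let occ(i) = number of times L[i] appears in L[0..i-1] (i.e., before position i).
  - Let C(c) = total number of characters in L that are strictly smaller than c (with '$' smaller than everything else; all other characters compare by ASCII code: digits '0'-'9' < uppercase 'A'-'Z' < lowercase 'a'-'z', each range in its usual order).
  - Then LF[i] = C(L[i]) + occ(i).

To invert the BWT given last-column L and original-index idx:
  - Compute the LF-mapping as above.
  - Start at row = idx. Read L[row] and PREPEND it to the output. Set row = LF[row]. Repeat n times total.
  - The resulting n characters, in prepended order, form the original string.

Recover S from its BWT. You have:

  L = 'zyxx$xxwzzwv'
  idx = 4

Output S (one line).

LF mapping: 9 8 4 5 0 6 7 2 10 11 3 1
Walk LF starting at row 4, prepending L[row]:
  step 1: row=4, L[4]='$', prepend. Next row=LF[4]=0
  step 2: row=0, L[0]='z', prepend. Next row=LF[0]=9
  step 3: row=9, L[9]='z', prepend. Next row=LF[9]=11
  step 4: row=11, L[11]='v', prepend. Next row=LF[11]=1
  step 5: row=1, L[1]='y', prepend. Next row=LF[1]=8
  step 6: row=8, L[8]='z', prepend. Next row=LF[8]=10
  step 7: row=10, L[10]='w', prepend. Next row=LF[10]=3
  step 8: row=3, L[3]='x', prepend. Next row=LF[3]=5
  step 9: row=5, L[5]='x', prepend. Next row=LF[5]=6
  step 10: row=6, L[6]='x', prepend. Next row=LF[6]=7
  step 11: row=7, L[7]='w', prepend. Next row=LF[7]=2
  step 12: row=2, L[2]='x', prepend. Next row=LF[2]=4
Reversed output: xwxxxwzyvzz$

Answer: xwxxxwzyvzz$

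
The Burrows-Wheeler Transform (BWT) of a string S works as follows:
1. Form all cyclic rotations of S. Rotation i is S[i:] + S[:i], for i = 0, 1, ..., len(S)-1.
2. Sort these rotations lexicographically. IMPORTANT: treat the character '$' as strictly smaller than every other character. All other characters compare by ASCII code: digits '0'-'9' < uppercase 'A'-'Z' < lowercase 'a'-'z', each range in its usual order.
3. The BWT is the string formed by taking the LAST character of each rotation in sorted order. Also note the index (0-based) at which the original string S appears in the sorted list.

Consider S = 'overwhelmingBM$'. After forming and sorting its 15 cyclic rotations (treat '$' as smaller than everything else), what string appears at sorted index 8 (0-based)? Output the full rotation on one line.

Answer: lmingBM$overwhe

Derivation:
All 15 rotations (rotation i = S[i:]+S[:i]):
  rot[0] = overwhelmingBM$
  rot[1] = verwhelmingBM$o
  rot[2] = erwhelmingBM$ov
  rot[3] = rwhelmingBM$ove
  rot[4] = whelmingBM$over
  rot[5] = helmingBM$overw
  rot[6] = elmingBM$overwh
  rot[7] = lmingBM$overwhe
  rot[8] = mingBM$overwhel
  rot[9] = ingBM$overwhelm
  rot[10] = ngBM$overwhelmi
  rot[11] = gBM$overwhelmin
  rot[12] = BM$overwhelming
  rot[13] = M$overwhelmingB
  rot[14] = $overwhelmingBM
Sorted (with $ < everything):
  sorted[0] = $overwhelmingBM
  sorted[1] = BM$overwhelming
  sorted[2] = M$overwhelmingB
  sorted[3] = elmingBM$overwh
  sorted[4] = erwhelmingBM$ov
  sorted[5] = gBM$overwhelmin
  sorted[6] = helmingBM$overw
  sorted[7] = ingBM$overwhelm
  sorted[8] = lmingBM$overwhe
  sorted[9] = mingBM$overwhel
  sorted[10] = ngBM$overwhelmi
  sorted[11] = overwhelmingBM$
  sorted[12] = rwhelmingBM$ove
  sorted[13] = verwhelmingBM$o
  sorted[14] = whelmingBM$over
sorted[8] = lmingBM$overwhe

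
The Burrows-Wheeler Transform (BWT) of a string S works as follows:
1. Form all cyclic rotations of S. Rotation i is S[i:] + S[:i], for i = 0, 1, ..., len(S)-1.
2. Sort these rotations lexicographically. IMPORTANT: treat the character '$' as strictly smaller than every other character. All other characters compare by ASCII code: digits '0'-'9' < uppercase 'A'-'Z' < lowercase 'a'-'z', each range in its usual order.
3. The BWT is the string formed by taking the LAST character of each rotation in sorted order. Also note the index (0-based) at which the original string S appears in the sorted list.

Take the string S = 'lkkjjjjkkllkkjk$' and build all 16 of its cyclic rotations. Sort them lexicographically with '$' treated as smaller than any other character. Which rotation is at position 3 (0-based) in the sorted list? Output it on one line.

All 16 rotations (rotation i = S[i:]+S[:i]):
  rot[0] = lkkjjjjkkllkkjk$
  rot[1] = kkjjjjkkllkkjk$l
  rot[2] = kjjjjkkllkkjk$lk
  rot[3] = jjjjkkllkkjk$lkk
  rot[4] = jjjkkllkkjk$lkkj
  rot[5] = jjkkllkkjk$lkkjj
  rot[6] = jkkllkkjk$lkkjjj
  rot[7] = kkllkkjk$lkkjjjj
  rot[8] = kllkkjk$lkkjjjjk
  rot[9] = llkkjk$lkkjjjjkk
  rot[10] = lkkjk$lkkjjjjkkl
  rot[11] = kkjk$lkkjjjjkkll
  rot[12] = kjk$lkkjjjjkkllk
  rot[13] = jk$lkkjjjjkkllkk
  rot[14] = k$lkkjjjjkkllkkj
  rot[15] = $lkkjjjjkkllkkjk
Sorted (with $ < everything):
  sorted[0] = $lkkjjjjkkllkkjk
  sorted[1] = jjjjkkllkkjk$lkk
  sorted[2] = jjjkkllkkjk$lkkj
  sorted[3] = jjkkllkkjk$lkkjj
  sorted[4] = jk$lkkjjjjkkllkk
  sorted[5] = jkkllkkjk$lkkjjj
  sorted[6] = k$lkkjjjjkkllkkj
  sorted[7] = kjjjjkkllkkjk$lk
  sorted[8] = kjk$lkkjjjjkkllk
  sorted[9] = kkjjjjkkllkkjk$l
  sorted[10] = kkjk$lkkjjjjkkll
  sorted[11] = kkllkkjk$lkkjjjj
  sorted[12] = kllkkjk$lkkjjjjk
  sorted[13] = lkkjjjjkkllkkjk$
  sorted[14] = lkkjk$lkkjjjjkkl
  sorted[15] = llkkjk$lkkjjjjkk
sorted[3] = jjkkllkkjk$lkkjj

Answer: jjkkllkkjk$lkkjj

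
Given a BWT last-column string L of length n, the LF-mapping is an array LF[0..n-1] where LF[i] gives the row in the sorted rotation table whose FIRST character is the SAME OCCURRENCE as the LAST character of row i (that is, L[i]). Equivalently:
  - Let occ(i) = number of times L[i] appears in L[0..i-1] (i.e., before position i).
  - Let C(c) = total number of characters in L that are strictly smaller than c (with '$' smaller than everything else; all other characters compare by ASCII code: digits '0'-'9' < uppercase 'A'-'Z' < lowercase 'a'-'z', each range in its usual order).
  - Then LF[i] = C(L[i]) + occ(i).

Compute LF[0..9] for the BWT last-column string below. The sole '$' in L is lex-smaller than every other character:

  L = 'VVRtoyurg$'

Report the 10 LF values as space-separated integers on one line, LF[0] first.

Char counts: '$':1, 'R':1, 'V':2, 'g':1, 'o':1, 'r':1, 't':1, 'u':1, 'y':1
C (first-col start): C('$')=0, C('R')=1, C('V')=2, C('g')=4, C('o')=5, C('r')=6, C('t')=7, C('u')=8, C('y')=9
L[0]='V': occ=0, LF[0]=C('V')+0=2+0=2
L[1]='V': occ=1, LF[1]=C('V')+1=2+1=3
L[2]='R': occ=0, LF[2]=C('R')+0=1+0=1
L[3]='t': occ=0, LF[3]=C('t')+0=7+0=7
L[4]='o': occ=0, LF[4]=C('o')+0=5+0=5
L[5]='y': occ=0, LF[5]=C('y')+0=9+0=9
L[6]='u': occ=0, LF[6]=C('u')+0=8+0=8
L[7]='r': occ=0, LF[7]=C('r')+0=6+0=6
L[8]='g': occ=0, LF[8]=C('g')+0=4+0=4
L[9]='$': occ=0, LF[9]=C('$')+0=0+0=0

Answer: 2 3 1 7 5 9 8 6 4 0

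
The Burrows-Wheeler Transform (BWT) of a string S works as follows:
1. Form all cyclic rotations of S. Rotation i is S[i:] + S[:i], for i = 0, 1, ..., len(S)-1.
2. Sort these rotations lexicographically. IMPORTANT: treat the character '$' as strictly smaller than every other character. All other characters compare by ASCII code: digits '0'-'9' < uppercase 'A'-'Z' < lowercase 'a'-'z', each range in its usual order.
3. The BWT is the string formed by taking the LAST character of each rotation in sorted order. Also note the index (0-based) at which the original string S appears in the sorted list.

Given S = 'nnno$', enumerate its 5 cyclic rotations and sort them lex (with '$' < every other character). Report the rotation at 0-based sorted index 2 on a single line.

Answer: nno$n

Derivation:
All 5 rotations (rotation i = S[i:]+S[:i]):
  rot[0] = nnno$
  rot[1] = nno$n
  rot[2] = no$nn
  rot[3] = o$nnn
  rot[4] = $nnno
Sorted (with $ < everything):
  sorted[0] = $nnno
  sorted[1] = nnno$
  sorted[2] = nno$n
  sorted[3] = no$nn
  sorted[4] = o$nnn
sorted[2] = nno$n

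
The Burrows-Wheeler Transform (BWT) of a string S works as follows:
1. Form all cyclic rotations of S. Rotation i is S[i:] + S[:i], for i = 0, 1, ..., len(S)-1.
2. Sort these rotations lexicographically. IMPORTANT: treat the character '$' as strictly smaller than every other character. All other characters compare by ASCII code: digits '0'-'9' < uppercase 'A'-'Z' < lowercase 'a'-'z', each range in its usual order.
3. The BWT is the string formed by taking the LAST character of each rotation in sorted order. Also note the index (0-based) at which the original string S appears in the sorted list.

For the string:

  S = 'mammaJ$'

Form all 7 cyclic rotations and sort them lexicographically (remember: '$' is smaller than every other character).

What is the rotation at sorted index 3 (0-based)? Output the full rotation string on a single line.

All 7 rotations (rotation i = S[i:]+S[:i]):
  rot[0] = mammaJ$
  rot[1] = ammaJ$m
  rot[2] = mmaJ$ma
  rot[3] = maJ$mam
  rot[4] = aJ$mamm
  rot[5] = J$mamma
  rot[6] = $mammaJ
Sorted (with $ < everything):
  sorted[0] = $mammaJ
  sorted[1] = J$mamma
  sorted[2] = aJ$mamm
  sorted[3] = ammaJ$m
  sorted[4] = maJ$mam
  sorted[5] = mammaJ$
  sorted[6] = mmaJ$ma
sorted[3] = ammaJ$m

Answer: ammaJ$m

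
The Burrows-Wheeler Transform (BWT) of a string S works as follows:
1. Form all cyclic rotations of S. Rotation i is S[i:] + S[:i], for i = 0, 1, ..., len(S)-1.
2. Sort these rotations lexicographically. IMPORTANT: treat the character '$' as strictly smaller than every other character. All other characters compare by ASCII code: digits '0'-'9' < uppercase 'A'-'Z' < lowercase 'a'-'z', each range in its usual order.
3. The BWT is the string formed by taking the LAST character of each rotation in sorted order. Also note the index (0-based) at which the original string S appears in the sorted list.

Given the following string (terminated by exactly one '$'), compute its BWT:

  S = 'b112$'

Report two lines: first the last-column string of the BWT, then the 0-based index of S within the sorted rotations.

All 5 rotations (rotation i = S[i:]+S[:i]):
  rot[0] = b112$
  rot[1] = 112$b
  rot[2] = 12$b1
  rot[3] = 2$b11
  rot[4] = $b112
Sorted (with $ < everything):
  sorted[0] = $b112  (last char: '2')
  sorted[1] = 112$b  (last char: 'b')
  sorted[2] = 12$b1  (last char: '1')
  sorted[3] = 2$b11  (last char: '1')
  sorted[4] = b112$  (last char: '$')
Last column: 2b11$
Original string S is at sorted index 4

Answer: 2b11$
4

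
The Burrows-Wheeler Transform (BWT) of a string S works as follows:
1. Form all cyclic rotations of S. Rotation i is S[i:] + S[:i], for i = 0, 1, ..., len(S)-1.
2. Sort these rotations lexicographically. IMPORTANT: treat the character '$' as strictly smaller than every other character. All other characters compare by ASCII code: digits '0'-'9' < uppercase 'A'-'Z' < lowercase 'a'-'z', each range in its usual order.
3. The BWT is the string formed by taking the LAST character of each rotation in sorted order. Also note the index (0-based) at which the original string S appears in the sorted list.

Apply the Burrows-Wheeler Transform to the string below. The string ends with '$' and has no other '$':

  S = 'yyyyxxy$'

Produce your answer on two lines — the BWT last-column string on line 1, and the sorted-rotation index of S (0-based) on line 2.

Answer: yyxxyyy$
7

Derivation:
All 8 rotations (rotation i = S[i:]+S[:i]):
  rot[0] = yyyyxxy$
  rot[1] = yyyxxy$y
  rot[2] = yyxxy$yy
  rot[3] = yxxy$yyy
  rot[4] = xxy$yyyy
  rot[5] = xy$yyyyx
  rot[6] = y$yyyyxx
  rot[7] = $yyyyxxy
Sorted (with $ < everything):
  sorted[0] = $yyyyxxy  (last char: 'y')
  sorted[1] = xxy$yyyy  (last char: 'y')
  sorted[2] = xy$yyyyx  (last char: 'x')
  sorted[3] = y$yyyyxx  (last char: 'x')
  sorted[4] = yxxy$yyy  (last char: 'y')
  sorted[5] = yyxxy$yy  (last char: 'y')
  sorted[6] = yyyxxy$y  (last char: 'y')
  sorted[7] = yyyyxxy$  (last char: '$')
Last column: yyxxyyy$
Original string S is at sorted index 7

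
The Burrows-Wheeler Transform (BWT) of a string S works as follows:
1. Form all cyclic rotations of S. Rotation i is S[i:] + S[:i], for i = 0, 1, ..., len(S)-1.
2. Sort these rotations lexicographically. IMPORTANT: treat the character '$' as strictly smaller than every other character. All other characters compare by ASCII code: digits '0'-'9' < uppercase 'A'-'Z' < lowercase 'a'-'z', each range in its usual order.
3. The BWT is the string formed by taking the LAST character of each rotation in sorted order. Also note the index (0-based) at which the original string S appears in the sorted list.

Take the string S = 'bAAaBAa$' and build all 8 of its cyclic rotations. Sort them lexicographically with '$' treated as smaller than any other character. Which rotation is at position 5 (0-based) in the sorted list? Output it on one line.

Answer: a$bAAaBA

Derivation:
All 8 rotations (rotation i = S[i:]+S[:i]):
  rot[0] = bAAaBAa$
  rot[1] = AAaBAa$b
  rot[2] = AaBAa$bA
  rot[3] = aBAa$bAA
  rot[4] = BAa$bAAa
  rot[5] = Aa$bAAaB
  rot[6] = a$bAAaBA
  rot[7] = $bAAaBAa
Sorted (with $ < everything):
  sorted[0] = $bAAaBAa
  sorted[1] = AAaBAa$b
  sorted[2] = Aa$bAAaB
  sorted[3] = AaBAa$bA
  sorted[4] = BAa$bAAa
  sorted[5] = a$bAAaBA
  sorted[6] = aBAa$bAA
  sorted[7] = bAAaBAa$
sorted[5] = a$bAAaBA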